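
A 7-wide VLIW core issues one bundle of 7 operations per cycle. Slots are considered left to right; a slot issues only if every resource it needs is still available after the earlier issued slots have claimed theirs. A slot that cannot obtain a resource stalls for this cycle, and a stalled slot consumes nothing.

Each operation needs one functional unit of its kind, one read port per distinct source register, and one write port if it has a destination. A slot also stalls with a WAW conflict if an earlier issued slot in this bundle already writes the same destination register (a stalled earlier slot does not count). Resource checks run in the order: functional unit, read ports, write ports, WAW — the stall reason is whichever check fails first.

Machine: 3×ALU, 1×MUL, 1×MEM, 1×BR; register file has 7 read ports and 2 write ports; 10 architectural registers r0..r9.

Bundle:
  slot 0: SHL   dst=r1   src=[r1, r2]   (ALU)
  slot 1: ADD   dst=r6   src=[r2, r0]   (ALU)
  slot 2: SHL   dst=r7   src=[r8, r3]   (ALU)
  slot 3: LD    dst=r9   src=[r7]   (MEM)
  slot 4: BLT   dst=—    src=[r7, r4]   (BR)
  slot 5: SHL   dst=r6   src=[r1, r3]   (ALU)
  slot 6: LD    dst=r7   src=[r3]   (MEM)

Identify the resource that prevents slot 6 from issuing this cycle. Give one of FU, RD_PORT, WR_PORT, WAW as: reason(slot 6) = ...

slot 0 (ALU): ISSUE — free A2,Mu1,Ld1,B1 rp5 wp1
slot 1 (ALU): ISSUE — free A1,Mu1,Ld1,B1 rp3 wp0
slot 2 (ALU): stall WR_PORT — free A1,Mu1,Ld1,B1 rp3 wp0
slot 3 (MEM): stall WR_PORT — free A1,Mu1,Ld1,B1 rp3 wp0
slot 4 (BR): ISSUE — free A1,Mu1,Ld1,B0 rp1 wp0
slot 5 (ALU): stall RD_PORT — free A1,Mu1,Ld1,B0 rp1 wp0
slot 6 (MEM): stall WR_PORT — free A1,Mu1,Ld1,B0 rp1 wp0

reason(slot 6) = WR_PORT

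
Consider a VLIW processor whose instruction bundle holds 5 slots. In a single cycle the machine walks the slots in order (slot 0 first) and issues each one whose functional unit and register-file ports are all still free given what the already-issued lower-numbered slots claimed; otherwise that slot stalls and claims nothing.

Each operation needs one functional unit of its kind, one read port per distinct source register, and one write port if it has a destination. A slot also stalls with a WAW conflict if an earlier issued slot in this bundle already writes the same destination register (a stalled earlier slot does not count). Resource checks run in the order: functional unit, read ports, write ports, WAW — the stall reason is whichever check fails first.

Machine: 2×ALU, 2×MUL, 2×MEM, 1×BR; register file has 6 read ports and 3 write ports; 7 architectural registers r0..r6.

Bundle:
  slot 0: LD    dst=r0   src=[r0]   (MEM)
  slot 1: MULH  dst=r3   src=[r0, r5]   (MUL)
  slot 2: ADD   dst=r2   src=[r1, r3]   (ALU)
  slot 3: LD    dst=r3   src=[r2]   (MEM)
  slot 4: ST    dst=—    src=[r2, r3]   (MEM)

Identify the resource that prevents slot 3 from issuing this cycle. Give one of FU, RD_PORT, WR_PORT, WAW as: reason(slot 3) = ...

reason(slot 3) = WR_PORT

(0) want 1×MEM +1rd +1wr — yes → AL2|MU2|ME1|BR1|rd5|wr2
(1) want 1×MUL +2rd +1wr — yes → AL2|MU1|ME1|BR1|rd3|wr1
(2) want 1×ALU +2rd +1wr — yes → AL1|MU1|ME1|BR1|rd1|wr0
(3) want 1×MEM +1rd +1wr — WR_PORT → AL1|MU1|ME1|BR1|rd1|wr0
(4) want 1×MEM +2rd +0wr — RD_PORT → AL1|MU1|ME1|BR1|rd1|wr0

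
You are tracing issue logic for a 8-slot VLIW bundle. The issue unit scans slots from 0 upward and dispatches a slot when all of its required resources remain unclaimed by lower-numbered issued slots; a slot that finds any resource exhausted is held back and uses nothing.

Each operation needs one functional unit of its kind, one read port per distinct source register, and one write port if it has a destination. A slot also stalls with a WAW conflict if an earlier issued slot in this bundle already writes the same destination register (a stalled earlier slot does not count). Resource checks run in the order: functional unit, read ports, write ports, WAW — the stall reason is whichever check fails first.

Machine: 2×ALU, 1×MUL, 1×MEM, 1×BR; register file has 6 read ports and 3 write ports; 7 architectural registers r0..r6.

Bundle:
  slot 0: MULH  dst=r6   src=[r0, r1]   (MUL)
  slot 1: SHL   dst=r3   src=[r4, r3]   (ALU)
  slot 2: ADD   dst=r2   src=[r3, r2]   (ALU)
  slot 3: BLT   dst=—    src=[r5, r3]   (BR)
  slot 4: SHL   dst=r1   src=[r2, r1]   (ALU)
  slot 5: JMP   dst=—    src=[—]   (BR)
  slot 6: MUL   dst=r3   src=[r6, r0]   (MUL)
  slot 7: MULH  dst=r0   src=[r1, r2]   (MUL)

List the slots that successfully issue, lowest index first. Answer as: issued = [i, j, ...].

(0) want 1×MUL +2rd +1wr — yes → AL2|MU0|ME1|BR1|rd4|wr2
(1) want 1×ALU +2rd +1wr — yes → AL1|MU0|ME1|BR1|rd2|wr1
(2) want 1×ALU +2rd +1wr — yes → AL0|MU0|ME1|BR1|rd0|wr0
(3) want 1×BR +2rd +0wr — RD_PORT → AL0|MU0|ME1|BR1|rd0|wr0
(4) want 1×ALU +2rd +1wr — FU → AL0|MU0|ME1|BR1|rd0|wr0
(5) want 1×BR +0rd +0wr — yes → AL0|MU0|ME1|BR0|rd0|wr0
(6) want 1×MUL +2rd +1wr — FU → AL0|MU0|ME1|BR0|rd0|wr0
(7) want 1×MUL +2rd +1wr — FU → AL0|MU0|ME1|BR0|rd0|wr0

issued = [0, 1, 2, 5]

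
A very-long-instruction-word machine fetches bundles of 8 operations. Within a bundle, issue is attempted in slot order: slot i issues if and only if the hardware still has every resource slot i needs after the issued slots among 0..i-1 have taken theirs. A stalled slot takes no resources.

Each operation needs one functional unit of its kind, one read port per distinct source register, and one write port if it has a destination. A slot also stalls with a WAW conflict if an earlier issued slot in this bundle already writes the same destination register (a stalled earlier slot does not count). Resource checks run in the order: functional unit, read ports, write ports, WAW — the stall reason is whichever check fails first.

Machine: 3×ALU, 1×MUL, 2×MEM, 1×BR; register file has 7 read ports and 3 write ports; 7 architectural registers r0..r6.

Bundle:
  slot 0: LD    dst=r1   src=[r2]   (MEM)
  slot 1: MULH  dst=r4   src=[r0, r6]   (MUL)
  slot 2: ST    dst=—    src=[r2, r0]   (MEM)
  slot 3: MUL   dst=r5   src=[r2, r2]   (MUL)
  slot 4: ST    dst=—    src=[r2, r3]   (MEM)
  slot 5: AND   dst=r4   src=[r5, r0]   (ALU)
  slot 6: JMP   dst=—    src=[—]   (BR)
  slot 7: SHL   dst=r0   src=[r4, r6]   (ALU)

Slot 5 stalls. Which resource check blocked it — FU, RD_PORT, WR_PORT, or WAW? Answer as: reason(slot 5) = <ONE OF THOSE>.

(0) want 1×MEM +1rd +1wr — yes → AL3|MU1|ME1|BR1|rd6|wr2
(1) want 1×MUL +2rd +1wr — yes → AL3|MU0|ME1|BR1|rd4|wr1
(2) want 1×MEM +2rd +0wr — yes → AL3|MU0|ME0|BR1|rd2|wr1
(3) want 1×MUL +1rd +1wr — FU → AL3|MU0|ME0|BR1|rd2|wr1
(4) want 1×MEM +2rd +0wr — FU → AL3|MU0|ME0|BR1|rd2|wr1
(5) want 1×ALU +2rd +1wr — WAW → AL3|MU0|ME0|BR1|rd2|wr1
(6) want 1×BR +0rd +0wr — yes → AL3|MU0|ME0|BR0|rd2|wr1
(7) want 1×ALU +2rd +1wr — yes → AL2|MU0|ME0|BR0|rd0|wr0

reason(slot 5) = WAW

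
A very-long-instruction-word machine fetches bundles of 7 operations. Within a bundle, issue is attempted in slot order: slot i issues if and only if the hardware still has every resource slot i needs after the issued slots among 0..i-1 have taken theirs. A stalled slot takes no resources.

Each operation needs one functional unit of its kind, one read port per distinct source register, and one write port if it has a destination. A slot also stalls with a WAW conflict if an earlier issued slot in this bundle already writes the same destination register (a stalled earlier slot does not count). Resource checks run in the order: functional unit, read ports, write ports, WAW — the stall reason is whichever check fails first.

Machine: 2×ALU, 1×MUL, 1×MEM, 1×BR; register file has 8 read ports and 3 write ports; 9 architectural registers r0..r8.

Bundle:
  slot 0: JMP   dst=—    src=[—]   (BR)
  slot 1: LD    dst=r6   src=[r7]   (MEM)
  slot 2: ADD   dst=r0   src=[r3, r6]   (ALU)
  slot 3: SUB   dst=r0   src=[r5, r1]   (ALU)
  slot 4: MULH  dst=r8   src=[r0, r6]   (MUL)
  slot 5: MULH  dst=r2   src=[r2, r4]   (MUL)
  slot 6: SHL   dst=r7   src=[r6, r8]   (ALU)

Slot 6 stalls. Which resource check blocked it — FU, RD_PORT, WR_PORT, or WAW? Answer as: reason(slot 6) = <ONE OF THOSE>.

reason(slot 6) = WR_PORT

slot 0 (BR): ISSUE — free A2,Mu1,Ld1,B0 rp8 wp3
slot 1 (MEM): ISSUE — free A2,Mu1,Ld0,B0 rp7 wp2
slot 2 (ALU): ISSUE — free A1,Mu1,Ld0,B0 rp5 wp1
slot 3 (ALU): stall WAW — free A1,Mu1,Ld0,B0 rp5 wp1
slot 4 (MUL): ISSUE — free A1,Mu0,Ld0,B0 rp3 wp0
slot 5 (MUL): stall FU — free A1,Mu0,Ld0,B0 rp3 wp0
slot 6 (ALU): stall WR_PORT — free A1,Mu0,Ld0,B0 rp3 wp0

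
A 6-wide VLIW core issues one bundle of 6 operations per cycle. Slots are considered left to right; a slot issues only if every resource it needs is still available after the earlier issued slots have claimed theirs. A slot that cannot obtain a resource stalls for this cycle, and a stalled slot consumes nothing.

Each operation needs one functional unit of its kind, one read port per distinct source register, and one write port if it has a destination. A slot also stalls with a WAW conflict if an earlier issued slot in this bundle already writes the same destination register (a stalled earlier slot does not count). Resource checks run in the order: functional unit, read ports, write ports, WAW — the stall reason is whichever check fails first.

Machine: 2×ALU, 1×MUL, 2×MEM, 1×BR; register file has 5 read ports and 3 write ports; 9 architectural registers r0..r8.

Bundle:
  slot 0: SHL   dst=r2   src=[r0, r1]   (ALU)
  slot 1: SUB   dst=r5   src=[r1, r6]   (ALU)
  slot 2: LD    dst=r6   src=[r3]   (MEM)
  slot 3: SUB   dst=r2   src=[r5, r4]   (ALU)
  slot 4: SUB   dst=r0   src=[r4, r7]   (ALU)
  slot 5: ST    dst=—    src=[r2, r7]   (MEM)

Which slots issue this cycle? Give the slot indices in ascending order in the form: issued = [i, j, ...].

  0. ALU→r2 ⇒ go  {1A/1Mu/2Ld/1B | 3r 2w}
  1. ALU→r5 ⇒ go  {0A/1Mu/2Ld/1B | 1r 1w}
  2. MEM→r6 ⇒ go  {0A/1Mu/1Ld/1B | 0r 0w}
  3. ALU→r2 ⇒ no(FU)  {0A/1Mu/1Ld/1B | 0r 0w}
  4. ALU→r0 ⇒ no(FU)  {0A/1Mu/1Ld/1B | 0r 0w}
  5. MEM ⇒ no(RD_PORT)  {0A/1Mu/1Ld/1B | 0r 0w}

issued = [0, 1, 2]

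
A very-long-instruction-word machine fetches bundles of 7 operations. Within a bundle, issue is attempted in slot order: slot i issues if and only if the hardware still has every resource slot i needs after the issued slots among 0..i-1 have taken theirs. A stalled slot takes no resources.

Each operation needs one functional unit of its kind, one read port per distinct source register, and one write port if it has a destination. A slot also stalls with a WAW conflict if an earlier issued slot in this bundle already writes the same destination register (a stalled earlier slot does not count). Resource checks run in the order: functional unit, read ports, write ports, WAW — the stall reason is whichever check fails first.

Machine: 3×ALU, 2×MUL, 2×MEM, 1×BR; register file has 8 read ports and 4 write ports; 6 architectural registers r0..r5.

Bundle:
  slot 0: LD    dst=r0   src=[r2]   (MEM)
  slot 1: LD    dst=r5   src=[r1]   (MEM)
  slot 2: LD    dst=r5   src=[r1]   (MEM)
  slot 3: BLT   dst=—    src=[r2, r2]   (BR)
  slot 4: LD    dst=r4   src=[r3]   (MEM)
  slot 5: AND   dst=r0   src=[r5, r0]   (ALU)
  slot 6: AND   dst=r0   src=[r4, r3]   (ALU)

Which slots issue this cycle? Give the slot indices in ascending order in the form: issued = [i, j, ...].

issued = [0, 1, 3]

(0) want 1×MEM +1rd +1wr — yes → AL3|MU2|ME1|BR1|rd7|wr3
(1) want 1×MEM +1rd +1wr — yes → AL3|MU2|ME0|BR1|rd6|wr2
(2) want 1×MEM +1rd +1wr — FU → AL3|MU2|ME0|BR1|rd6|wr2
(3) want 1×BR +1rd +0wr — yes → AL3|MU2|ME0|BR0|rd5|wr2
(4) want 1×MEM +1rd +1wr — FU → AL3|MU2|ME0|BR0|rd5|wr2
(5) want 1×ALU +2rd +1wr — WAW → AL3|MU2|ME0|BR0|rd5|wr2
(6) want 1×ALU +2rd +1wr — WAW → AL3|MU2|ME0|BR0|rd5|wr2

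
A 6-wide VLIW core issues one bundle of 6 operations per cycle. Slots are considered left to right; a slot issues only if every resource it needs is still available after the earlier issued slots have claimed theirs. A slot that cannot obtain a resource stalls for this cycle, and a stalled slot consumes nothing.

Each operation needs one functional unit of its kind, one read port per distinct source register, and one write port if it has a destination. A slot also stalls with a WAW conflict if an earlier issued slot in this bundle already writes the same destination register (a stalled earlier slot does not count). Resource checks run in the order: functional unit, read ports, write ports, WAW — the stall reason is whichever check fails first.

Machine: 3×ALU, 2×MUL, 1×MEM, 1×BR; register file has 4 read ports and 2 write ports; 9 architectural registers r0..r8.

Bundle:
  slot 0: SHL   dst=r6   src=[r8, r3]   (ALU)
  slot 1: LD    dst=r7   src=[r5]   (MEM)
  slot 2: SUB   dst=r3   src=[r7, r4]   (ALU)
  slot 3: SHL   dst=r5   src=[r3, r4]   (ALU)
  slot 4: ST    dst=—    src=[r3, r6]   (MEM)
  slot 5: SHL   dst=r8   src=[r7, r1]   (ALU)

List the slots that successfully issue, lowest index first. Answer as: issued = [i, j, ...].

  0. ALU→r6 ⇒ go  {2A/2Mu/1Ld/1B | 2r 1w}
  1. MEM→r7 ⇒ go  {2A/2Mu/0Ld/1B | 1r 0w}
  2. ALU→r3 ⇒ no(RD_PORT)  {2A/2Mu/0Ld/1B | 1r 0w}
  3. ALU→r5 ⇒ no(RD_PORT)  {2A/2Mu/0Ld/1B | 1r 0w}
  4. MEM ⇒ no(FU)  {2A/2Mu/0Ld/1B | 1r 0w}
  5. ALU→r8 ⇒ no(RD_PORT)  {2A/2Mu/0Ld/1B | 1r 0w}

issued = [0, 1]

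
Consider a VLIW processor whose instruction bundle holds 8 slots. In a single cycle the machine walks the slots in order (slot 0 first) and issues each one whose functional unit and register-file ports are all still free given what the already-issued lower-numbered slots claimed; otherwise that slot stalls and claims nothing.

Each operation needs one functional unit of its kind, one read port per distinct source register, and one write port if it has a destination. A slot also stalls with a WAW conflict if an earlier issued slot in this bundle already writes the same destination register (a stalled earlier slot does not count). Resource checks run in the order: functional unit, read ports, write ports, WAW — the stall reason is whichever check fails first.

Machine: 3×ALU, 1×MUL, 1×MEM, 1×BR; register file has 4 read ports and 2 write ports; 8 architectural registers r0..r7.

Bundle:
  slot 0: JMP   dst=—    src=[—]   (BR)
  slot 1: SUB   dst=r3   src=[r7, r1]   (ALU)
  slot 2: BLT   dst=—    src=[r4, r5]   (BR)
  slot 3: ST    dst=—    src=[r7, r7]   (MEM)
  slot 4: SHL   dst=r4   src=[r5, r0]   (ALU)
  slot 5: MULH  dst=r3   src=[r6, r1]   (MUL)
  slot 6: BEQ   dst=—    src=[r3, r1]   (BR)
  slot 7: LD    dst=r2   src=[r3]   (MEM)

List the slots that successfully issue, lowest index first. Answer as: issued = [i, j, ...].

issued = [0, 1, 3]

[0] BR needs rd=0 wr=0: ok; after: ALU=3 MUL=1 MEM=1 BR=0, R=4, W=2
[1] ALU needs rd=2 wr=1: ok; after: ALU=2 MUL=1 MEM=1 BR=0, R=2, W=1
[2] BR needs rd=2 wr=0: FU; after: ALU=2 MUL=1 MEM=1 BR=0, R=2, W=1
[3] MEM needs rd=1 wr=0: ok; after: ALU=2 MUL=1 MEM=0 BR=0, R=1, W=1
[4] ALU needs rd=2 wr=1: RD_PORT; after: ALU=2 MUL=1 MEM=0 BR=0, R=1, W=1
[5] MUL needs rd=2 wr=1: RD_PORT; after: ALU=2 MUL=1 MEM=0 BR=0, R=1, W=1
[6] BR needs rd=2 wr=0: FU; after: ALU=2 MUL=1 MEM=0 BR=0, R=1, W=1
[7] MEM needs rd=1 wr=1: FU; after: ALU=2 MUL=1 MEM=0 BR=0, R=1, W=1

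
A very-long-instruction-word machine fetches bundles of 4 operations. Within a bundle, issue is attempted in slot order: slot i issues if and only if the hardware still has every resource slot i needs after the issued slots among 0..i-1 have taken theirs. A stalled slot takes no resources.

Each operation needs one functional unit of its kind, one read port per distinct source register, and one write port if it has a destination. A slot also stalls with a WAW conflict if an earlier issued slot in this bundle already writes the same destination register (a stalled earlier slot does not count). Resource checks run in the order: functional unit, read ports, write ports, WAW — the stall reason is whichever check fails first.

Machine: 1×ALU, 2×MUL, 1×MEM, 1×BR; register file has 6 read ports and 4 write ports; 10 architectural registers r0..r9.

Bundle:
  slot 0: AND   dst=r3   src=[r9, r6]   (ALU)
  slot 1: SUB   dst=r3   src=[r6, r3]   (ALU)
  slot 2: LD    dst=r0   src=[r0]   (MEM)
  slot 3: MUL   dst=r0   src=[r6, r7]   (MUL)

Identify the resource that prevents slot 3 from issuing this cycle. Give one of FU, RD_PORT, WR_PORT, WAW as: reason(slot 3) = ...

  0. ALU→r3 ⇒ go  {0A/2Mu/1Ld/1B | 4r 3w}
  1. ALU→r3 ⇒ no(FU)  {0A/2Mu/1Ld/1B | 4r 3w}
  2. MEM→r0 ⇒ go  {0A/2Mu/0Ld/1B | 3r 2w}
  3. MUL→r0 ⇒ no(WAW)  {0A/2Mu/0Ld/1B | 3r 2w}

reason(slot 3) = WAW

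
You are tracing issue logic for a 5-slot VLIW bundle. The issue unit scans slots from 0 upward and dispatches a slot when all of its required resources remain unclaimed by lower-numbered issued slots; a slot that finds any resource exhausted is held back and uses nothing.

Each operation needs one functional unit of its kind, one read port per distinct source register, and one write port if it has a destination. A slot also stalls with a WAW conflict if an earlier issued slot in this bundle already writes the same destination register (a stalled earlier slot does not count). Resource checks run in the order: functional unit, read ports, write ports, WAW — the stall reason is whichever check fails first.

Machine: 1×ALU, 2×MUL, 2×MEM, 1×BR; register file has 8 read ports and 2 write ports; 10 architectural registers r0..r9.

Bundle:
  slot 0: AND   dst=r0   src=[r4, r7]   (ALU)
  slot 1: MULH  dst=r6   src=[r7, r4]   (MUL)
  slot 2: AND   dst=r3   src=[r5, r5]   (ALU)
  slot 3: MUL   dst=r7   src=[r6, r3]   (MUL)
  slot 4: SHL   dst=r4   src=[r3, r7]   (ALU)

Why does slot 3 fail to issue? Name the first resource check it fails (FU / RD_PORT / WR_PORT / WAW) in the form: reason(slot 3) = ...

  0. ALU→r0 ⇒ go  {0A/2Mu/2Ld/1B | 6r 1w}
  1. MUL→r6 ⇒ go  {0A/1Mu/2Ld/1B | 4r 0w}
  2. ALU→r3 ⇒ no(FU)  {0A/1Mu/2Ld/1B | 4r 0w}
  3. MUL→r7 ⇒ no(WR_PORT)  {0A/1Mu/2Ld/1B | 4r 0w}
  4. ALU→r4 ⇒ no(FU)  {0A/1Mu/2Ld/1B | 4r 0w}

reason(slot 3) = WR_PORT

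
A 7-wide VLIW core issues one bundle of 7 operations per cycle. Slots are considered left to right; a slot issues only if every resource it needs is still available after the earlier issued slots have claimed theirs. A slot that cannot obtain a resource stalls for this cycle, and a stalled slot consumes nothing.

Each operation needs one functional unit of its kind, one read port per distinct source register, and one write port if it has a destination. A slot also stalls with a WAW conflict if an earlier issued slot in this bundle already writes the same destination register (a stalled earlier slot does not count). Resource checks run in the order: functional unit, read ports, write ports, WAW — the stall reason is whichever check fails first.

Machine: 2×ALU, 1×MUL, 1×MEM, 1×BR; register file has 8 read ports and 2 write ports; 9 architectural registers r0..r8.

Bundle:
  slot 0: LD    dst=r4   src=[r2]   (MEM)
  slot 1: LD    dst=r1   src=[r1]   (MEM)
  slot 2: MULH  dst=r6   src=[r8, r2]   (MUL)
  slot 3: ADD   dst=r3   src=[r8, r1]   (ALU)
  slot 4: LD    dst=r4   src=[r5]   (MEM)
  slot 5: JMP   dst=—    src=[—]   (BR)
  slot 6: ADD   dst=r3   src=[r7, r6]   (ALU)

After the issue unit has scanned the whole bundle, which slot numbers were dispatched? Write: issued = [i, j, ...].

issued = [0, 2, 5]

#0 MEM src=r2 dispatched  <A:2 Mu:1 Ld:0 B:1 rd:7 wr:1>
#1 MEM src=r1 held:FU  <A:2 Mu:1 Ld:0 B:1 rd:7 wr:1>
#2 MUL src=r8,r2 dispatched  <A:2 Mu:0 Ld:0 B:1 rd:5 wr:0>
#3 ALU src=r8,r1 held:WR_PORT  <A:2 Mu:0 Ld:0 B:1 rd:5 wr:0>
#4 MEM src=r5 held:FU  <A:2 Mu:0 Ld:0 B:1 rd:5 wr:0>
#5 BR src=- dispatched  <A:2 Mu:0 Ld:0 B:0 rd:5 wr:0>
#6 ALU src=r7,r6 held:WR_PORT  <A:2 Mu:0 Ld:0 B:0 rd:5 wr:0>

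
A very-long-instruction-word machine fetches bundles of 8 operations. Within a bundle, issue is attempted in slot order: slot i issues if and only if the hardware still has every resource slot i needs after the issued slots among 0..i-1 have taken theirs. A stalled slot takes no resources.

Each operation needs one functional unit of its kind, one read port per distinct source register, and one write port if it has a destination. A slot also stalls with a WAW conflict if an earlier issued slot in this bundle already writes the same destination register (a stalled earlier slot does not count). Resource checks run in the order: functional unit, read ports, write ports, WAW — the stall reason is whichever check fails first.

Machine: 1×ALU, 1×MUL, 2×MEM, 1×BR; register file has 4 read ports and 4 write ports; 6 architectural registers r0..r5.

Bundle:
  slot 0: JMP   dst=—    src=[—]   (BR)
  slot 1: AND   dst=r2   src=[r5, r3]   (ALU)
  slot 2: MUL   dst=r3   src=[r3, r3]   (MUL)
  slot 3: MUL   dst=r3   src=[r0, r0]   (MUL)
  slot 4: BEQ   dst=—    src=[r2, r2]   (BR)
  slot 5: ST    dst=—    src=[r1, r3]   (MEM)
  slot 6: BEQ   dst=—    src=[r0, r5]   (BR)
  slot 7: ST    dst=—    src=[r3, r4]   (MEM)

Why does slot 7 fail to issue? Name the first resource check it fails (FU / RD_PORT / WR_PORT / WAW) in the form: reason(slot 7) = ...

reason(slot 7) = RD_PORT

(0) want 1×BR +0rd +0wr — yes → AL1|MU1|ME2|BR0|rd4|wr4
(1) want 1×ALU +2rd +1wr — yes → AL0|MU1|ME2|BR0|rd2|wr3
(2) want 1×MUL +1rd +1wr — yes → AL0|MU0|ME2|BR0|rd1|wr2
(3) want 1×MUL +1rd +1wr — FU → AL0|MU0|ME2|BR0|rd1|wr2
(4) want 1×BR +1rd +0wr — FU → AL0|MU0|ME2|BR0|rd1|wr2
(5) want 1×MEM +2rd +0wr — RD_PORT → AL0|MU0|ME2|BR0|rd1|wr2
(6) want 1×BR +2rd +0wr — FU → AL0|MU0|ME2|BR0|rd1|wr2
(7) want 1×MEM +2rd +0wr — RD_PORT → AL0|MU0|ME2|BR0|rd1|wr2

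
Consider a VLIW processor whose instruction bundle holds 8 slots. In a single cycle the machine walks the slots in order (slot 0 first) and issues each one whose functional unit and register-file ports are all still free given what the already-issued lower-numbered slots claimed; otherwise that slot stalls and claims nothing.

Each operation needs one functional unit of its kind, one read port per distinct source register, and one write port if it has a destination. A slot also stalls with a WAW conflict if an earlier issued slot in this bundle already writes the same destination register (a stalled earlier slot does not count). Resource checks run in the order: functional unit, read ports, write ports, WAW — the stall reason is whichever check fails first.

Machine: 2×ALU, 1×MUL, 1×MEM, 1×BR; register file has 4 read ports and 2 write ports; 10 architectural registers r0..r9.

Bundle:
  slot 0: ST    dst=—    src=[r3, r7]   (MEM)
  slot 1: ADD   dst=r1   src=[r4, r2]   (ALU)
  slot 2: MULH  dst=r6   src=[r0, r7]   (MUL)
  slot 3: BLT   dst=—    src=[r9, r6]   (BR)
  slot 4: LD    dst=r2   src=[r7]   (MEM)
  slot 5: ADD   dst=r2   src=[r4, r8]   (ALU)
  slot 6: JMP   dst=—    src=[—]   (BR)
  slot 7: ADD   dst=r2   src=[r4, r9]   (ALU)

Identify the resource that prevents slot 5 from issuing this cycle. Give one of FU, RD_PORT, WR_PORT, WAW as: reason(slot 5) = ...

[0] MEM needs rd=2 wr=0: ok; after: ALU=2 MUL=1 MEM=0 BR=1, R=2, W=2
[1] ALU needs rd=2 wr=1: ok; after: ALU=1 MUL=1 MEM=0 BR=1, R=0, W=1
[2] MUL needs rd=2 wr=1: RD_PORT; after: ALU=1 MUL=1 MEM=0 BR=1, R=0, W=1
[3] BR needs rd=2 wr=0: RD_PORT; after: ALU=1 MUL=1 MEM=0 BR=1, R=0, W=1
[4] MEM needs rd=1 wr=1: FU; after: ALU=1 MUL=1 MEM=0 BR=1, R=0, W=1
[5] ALU needs rd=2 wr=1: RD_PORT; after: ALU=1 MUL=1 MEM=0 BR=1, R=0, W=1
[6] BR needs rd=0 wr=0: ok; after: ALU=1 MUL=1 MEM=0 BR=0, R=0, W=1
[7] ALU needs rd=2 wr=1: RD_PORT; after: ALU=1 MUL=1 MEM=0 BR=0, R=0, W=1

reason(slot 5) = RD_PORT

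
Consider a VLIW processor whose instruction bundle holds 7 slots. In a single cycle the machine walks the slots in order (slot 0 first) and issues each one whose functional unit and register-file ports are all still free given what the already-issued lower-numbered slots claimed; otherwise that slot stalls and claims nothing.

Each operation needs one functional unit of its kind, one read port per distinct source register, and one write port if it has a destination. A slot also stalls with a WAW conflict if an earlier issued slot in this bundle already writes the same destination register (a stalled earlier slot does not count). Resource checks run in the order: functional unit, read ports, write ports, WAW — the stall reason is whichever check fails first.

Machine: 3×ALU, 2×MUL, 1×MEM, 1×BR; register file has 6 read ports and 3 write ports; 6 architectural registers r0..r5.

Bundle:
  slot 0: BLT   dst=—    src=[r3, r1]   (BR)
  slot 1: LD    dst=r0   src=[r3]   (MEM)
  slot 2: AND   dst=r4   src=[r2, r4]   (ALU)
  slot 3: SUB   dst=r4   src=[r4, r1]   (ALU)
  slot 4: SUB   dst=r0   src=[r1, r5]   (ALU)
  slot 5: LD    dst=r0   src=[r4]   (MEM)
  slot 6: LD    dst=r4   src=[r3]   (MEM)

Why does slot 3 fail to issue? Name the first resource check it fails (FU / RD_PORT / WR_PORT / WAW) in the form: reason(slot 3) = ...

reason(slot 3) = RD_PORT

(0) want 1×BR +2rd +0wr — yes → AL3|MU2|ME1|BR0|rd4|wr3
(1) want 1×MEM +1rd +1wr — yes → AL3|MU2|ME0|BR0|rd3|wr2
(2) want 1×ALU +2rd +1wr — yes → AL2|MU2|ME0|BR0|rd1|wr1
(3) want 1×ALU +2rd +1wr — RD_PORT → AL2|MU2|ME0|BR0|rd1|wr1
(4) want 1×ALU +2rd +1wr — RD_PORT → AL2|MU2|ME0|BR0|rd1|wr1
(5) want 1×MEM +1rd +1wr — FU → AL2|MU2|ME0|BR0|rd1|wr1
(6) want 1×MEM +1rd +1wr — FU → AL2|MU2|ME0|BR0|rd1|wr1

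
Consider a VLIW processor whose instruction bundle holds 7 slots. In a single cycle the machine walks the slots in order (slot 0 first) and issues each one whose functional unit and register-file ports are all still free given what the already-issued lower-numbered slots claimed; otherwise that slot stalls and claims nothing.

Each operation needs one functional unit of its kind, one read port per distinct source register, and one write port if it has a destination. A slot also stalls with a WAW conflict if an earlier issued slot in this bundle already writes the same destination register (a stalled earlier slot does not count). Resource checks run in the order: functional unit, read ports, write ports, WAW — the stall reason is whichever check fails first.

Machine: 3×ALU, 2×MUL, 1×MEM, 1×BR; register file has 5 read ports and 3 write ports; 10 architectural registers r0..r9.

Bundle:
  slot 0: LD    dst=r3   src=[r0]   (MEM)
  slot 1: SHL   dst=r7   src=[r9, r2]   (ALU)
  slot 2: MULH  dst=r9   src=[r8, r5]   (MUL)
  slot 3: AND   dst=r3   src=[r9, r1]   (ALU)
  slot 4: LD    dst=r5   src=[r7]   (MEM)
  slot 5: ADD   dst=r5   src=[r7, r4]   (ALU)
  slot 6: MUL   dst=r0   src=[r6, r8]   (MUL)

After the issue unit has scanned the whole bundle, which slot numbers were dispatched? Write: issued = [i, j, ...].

issued = [0, 1, 2]

(0) want 1×MEM +1rd +1wr — yes → AL3|MU2|ME0|BR1|rd4|wr2
(1) want 1×ALU +2rd +1wr — yes → AL2|MU2|ME0|BR1|rd2|wr1
(2) want 1×MUL +2rd +1wr — yes → AL2|MU1|ME0|BR1|rd0|wr0
(3) want 1×ALU +2rd +1wr — RD_PORT → AL2|MU1|ME0|BR1|rd0|wr0
(4) want 1×MEM +1rd +1wr — FU → AL2|MU1|ME0|BR1|rd0|wr0
(5) want 1×ALU +2rd +1wr — RD_PORT → AL2|MU1|ME0|BR1|rd0|wr0
(6) want 1×MUL +2rd +1wr — RD_PORT → AL2|MU1|ME0|BR1|rd0|wr0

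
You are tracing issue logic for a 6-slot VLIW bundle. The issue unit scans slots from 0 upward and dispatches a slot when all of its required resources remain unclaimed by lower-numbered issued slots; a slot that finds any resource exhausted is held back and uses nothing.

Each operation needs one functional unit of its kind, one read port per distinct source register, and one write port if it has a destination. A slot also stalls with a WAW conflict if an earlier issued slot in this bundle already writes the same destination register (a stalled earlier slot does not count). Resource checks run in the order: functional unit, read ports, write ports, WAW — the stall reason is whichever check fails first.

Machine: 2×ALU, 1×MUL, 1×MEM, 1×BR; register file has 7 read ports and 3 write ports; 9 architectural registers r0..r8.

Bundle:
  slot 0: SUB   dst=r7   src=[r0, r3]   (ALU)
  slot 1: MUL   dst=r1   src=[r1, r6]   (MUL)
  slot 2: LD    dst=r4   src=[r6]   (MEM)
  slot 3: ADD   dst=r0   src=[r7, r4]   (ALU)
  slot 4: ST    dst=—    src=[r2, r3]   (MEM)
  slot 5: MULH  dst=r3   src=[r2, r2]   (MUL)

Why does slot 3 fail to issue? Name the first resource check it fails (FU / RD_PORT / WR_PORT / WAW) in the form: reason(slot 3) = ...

#0 ALU src=r0,r3 dispatched  <A:1 Mu:1 Ld:1 B:1 rd:5 wr:2>
#1 MUL src=r1,r6 dispatched  <A:1 Mu:0 Ld:1 B:1 rd:3 wr:1>
#2 MEM src=r6 dispatched  <A:1 Mu:0 Ld:0 B:1 rd:2 wr:0>
#3 ALU src=r7,r4 held:WR_PORT  <A:1 Mu:0 Ld:0 B:1 rd:2 wr:0>
#4 MEM src=r2,r3 held:FU  <A:1 Mu:0 Ld:0 B:1 rd:2 wr:0>
#5 MUL src=r2,r2 held:FU  <A:1 Mu:0 Ld:0 B:1 rd:2 wr:0>

reason(slot 3) = WR_PORT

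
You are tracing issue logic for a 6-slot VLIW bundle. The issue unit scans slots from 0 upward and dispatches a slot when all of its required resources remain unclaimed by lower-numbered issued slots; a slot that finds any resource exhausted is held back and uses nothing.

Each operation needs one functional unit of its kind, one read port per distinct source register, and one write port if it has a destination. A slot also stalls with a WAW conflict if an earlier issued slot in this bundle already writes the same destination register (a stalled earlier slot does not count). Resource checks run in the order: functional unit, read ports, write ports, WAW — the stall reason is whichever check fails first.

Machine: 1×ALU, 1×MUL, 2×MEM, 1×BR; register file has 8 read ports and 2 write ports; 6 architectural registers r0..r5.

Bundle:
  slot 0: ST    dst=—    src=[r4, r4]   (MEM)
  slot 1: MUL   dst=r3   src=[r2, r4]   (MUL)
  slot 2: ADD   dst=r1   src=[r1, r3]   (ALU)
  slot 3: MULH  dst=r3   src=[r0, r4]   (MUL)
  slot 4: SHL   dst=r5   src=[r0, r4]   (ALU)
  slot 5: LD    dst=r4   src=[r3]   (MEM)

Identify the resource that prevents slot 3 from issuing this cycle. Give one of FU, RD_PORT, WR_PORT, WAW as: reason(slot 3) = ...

#0 MEM src=r4,r4 dispatched  <A:1 Mu:1 Ld:1 B:1 rd:7 wr:2>
#1 MUL src=r2,r4 dispatched  <A:1 Mu:0 Ld:1 B:1 rd:5 wr:1>
#2 ALU src=r1,r3 dispatched  <A:0 Mu:0 Ld:1 B:1 rd:3 wr:0>
#3 MUL src=r0,r4 held:FU  <A:0 Mu:0 Ld:1 B:1 rd:3 wr:0>
#4 ALU src=r0,r4 held:FU  <A:0 Mu:0 Ld:1 B:1 rd:3 wr:0>
#5 MEM src=r3 held:WR_PORT  <A:0 Mu:0 Ld:1 B:1 rd:3 wr:0>

reason(slot 3) = FU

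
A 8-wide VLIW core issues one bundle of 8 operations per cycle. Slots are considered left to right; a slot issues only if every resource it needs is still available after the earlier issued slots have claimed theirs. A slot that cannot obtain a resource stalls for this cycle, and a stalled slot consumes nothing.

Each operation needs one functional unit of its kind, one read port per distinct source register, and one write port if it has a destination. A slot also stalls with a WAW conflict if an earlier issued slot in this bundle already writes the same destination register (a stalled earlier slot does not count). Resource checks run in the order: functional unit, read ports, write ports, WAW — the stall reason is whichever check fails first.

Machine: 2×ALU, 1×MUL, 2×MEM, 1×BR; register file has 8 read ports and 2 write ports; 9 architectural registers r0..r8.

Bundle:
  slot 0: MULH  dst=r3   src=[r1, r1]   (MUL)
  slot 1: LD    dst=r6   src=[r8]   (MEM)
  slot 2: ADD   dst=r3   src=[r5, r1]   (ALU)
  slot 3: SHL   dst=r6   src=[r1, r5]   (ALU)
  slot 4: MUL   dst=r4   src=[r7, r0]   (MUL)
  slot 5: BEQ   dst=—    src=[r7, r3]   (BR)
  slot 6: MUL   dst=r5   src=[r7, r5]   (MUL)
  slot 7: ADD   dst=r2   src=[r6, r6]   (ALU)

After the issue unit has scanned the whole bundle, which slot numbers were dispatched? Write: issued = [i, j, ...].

issued = [0, 1, 5]

slot 0 (MUL): ISSUE — free A2,Mu0,Ld2,B1 rp7 wp1
slot 1 (MEM): ISSUE — free A2,Mu0,Ld1,B1 rp6 wp0
slot 2 (ALU): stall WR_PORT — free A2,Mu0,Ld1,B1 rp6 wp0
slot 3 (ALU): stall WR_PORT — free A2,Mu0,Ld1,B1 rp6 wp0
slot 4 (MUL): stall FU — free A2,Mu0,Ld1,B1 rp6 wp0
slot 5 (BR): ISSUE — free A2,Mu0,Ld1,B0 rp4 wp0
slot 6 (MUL): stall FU — free A2,Mu0,Ld1,B0 rp4 wp0
slot 7 (ALU): stall WR_PORT — free A2,Mu0,Ld1,B0 rp4 wp0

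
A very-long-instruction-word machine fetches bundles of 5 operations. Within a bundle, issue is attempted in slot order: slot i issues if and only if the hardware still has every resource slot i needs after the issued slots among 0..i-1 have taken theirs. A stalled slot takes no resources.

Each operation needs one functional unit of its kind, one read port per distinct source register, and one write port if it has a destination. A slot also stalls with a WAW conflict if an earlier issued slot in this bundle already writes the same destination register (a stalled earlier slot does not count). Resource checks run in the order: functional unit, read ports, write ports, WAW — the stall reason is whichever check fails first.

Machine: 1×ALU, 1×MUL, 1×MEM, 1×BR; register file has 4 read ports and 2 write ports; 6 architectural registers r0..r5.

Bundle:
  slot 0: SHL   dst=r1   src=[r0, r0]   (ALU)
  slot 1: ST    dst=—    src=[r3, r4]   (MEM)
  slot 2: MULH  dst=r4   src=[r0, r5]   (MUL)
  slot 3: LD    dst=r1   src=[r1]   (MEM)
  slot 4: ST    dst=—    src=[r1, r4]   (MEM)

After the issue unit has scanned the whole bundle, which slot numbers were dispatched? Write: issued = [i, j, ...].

issued = [0, 1]

#0 ALU src=r0,r0 dispatched  <A:0 Mu:1 Ld:1 B:1 rd:3 wr:1>
#1 MEM src=r3,r4 dispatched  <A:0 Mu:1 Ld:0 B:1 rd:1 wr:1>
#2 MUL src=r0,r5 held:RD_PORT  <A:0 Mu:1 Ld:0 B:1 rd:1 wr:1>
#3 MEM src=r1 held:FU  <A:0 Mu:1 Ld:0 B:1 rd:1 wr:1>
#4 MEM src=r1,r4 held:FU  <A:0 Mu:1 Ld:0 B:1 rd:1 wr:1>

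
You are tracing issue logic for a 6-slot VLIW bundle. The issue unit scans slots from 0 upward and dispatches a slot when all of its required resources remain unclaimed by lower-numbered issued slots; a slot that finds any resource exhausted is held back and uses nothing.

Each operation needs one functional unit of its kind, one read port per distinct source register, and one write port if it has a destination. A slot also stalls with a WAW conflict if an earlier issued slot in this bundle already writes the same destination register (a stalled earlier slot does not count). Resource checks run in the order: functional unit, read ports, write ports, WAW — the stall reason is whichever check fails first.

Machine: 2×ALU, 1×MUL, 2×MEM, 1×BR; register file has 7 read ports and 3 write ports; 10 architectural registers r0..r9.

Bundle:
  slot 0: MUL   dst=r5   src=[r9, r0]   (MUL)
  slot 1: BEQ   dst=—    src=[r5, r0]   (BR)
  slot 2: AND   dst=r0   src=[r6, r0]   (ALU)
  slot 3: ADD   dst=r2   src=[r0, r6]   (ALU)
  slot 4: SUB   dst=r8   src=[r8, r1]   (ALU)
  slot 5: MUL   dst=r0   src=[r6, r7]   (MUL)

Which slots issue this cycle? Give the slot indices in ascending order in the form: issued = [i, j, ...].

issued = [0, 1, 2]

  0. MUL→r5 ⇒ go  {2A/0Mu/2Ld/1B | 5r 2w}
  1. BR ⇒ go  {2A/0Mu/2Ld/0B | 3r 2w}
  2. ALU→r0 ⇒ go  {1A/0Mu/2Ld/0B | 1r 1w}
  3. ALU→r2 ⇒ no(RD_PORT)  {1A/0Mu/2Ld/0B | 1r 1w}
  4. ALU→r8 ⇒ no(RD_PORT)  {1A/0Mu/2Ld/0B | 1r 1w}
  5. MUL→r0 ⇒ no(FU)  {1A/0Mu/2Ld/0B | 1r 1w}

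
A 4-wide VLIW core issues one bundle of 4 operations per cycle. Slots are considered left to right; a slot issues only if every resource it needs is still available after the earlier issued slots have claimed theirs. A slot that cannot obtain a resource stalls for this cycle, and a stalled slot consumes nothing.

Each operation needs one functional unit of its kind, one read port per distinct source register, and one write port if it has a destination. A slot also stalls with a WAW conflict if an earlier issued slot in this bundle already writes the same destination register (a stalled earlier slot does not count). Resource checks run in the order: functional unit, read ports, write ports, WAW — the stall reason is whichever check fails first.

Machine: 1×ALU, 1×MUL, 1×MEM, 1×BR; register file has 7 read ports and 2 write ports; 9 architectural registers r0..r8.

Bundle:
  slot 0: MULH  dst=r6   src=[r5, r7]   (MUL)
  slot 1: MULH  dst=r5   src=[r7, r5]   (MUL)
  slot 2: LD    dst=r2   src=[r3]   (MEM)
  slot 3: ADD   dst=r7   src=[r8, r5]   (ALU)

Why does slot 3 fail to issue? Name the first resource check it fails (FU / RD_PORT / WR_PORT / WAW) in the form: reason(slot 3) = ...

reason(slot 3) = WR_PORT

  0. MUL→r6 ⇒ go  {1A/0Mu/1Ld/1B | 5r 1w}
  1. MUL→r5 ⇒ no(FU)  {1A/0Mu/1Ld/1B | 5r 1w}
  2. MEM→r2 ⇒ go  {1A/0Mu/0Ld/1B | 4r 0w}
  3. ALU→r7 ⇒ no(WR_PORT)  {1A/0Mu/0Ld/1B | 4r 0w}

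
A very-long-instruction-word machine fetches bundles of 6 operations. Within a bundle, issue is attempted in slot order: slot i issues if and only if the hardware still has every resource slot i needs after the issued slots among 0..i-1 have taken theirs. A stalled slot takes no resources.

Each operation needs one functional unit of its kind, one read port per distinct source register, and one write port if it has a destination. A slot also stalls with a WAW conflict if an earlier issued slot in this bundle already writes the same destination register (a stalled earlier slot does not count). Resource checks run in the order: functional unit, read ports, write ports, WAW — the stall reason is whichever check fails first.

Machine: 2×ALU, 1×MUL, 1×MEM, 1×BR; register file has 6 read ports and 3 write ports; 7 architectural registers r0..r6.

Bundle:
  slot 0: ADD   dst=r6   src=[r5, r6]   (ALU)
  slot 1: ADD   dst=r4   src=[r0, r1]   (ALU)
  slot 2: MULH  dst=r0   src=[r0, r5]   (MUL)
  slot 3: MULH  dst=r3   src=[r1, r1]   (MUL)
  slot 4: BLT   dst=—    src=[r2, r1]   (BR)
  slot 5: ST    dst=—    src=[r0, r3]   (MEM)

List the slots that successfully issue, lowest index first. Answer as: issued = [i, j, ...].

issued = [0, 1, 2]

(0) want 1×ALU +2rd +1wr — yes → AL1|MU1|ME1|BR1|rd4|wr2
(1) want 1×ALU +2rd +1wr — yes → AL0|MU1|ME1|BR1|rd2|wr1
(2) want 1×MUL +2rd +1wr — yes → AL0|MU0|ME1|BR1|rd0|wr0
(3) want 1×MUL +1rd +1wr — FU → AL0|MU0|ME1|BR1|rd0|wr0
(4) want 1×BR +2rd +0wr — RD_PORT → AL0|MU0|ME1|BR1|rd0|wr0
(5) want 1×MEM +2rd +0wr — RD_PORT → AL0|MU0|ME1|BR1|rd0|wr0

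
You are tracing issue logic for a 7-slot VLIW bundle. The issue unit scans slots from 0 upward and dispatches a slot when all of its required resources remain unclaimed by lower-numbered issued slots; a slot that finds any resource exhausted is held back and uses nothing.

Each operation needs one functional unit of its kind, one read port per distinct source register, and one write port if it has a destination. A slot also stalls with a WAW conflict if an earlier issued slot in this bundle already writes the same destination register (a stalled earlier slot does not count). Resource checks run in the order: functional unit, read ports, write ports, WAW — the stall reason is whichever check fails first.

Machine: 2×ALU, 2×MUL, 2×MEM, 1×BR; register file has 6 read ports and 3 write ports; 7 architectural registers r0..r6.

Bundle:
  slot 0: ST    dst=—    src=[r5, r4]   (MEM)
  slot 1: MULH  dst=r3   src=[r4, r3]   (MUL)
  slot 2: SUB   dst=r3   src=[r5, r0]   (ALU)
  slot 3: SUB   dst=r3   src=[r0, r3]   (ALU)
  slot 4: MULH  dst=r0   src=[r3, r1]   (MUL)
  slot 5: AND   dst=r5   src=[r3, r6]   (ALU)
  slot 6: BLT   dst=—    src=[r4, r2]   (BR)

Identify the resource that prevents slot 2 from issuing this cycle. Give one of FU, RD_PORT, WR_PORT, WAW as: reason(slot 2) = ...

slot 0 (MEM): ISSUE — free A2,Mu2,Ld1,B1 rp4 wp3
slot 1 (MUL): ISSUE — free A2,Mu1,Ld1,B1 rp2 wp2
slot 2 (ALU): stall WAW — free A2,Mu1,Ld1,B1 rp2 wp2
slot 3 (ALU): stall WAW — free A2,Mu1,Ld1,B1 rp2 wp2
slot 4 (MUL): ISSUE — free A2,Mu0,Ld1,B1 rp0 wp1
slot 5 (ALU): stall RD_PORT — free A2,Mu0,Ld1,B1 rp0 wp1
slot 6 (BR): stall RD_PORT — free A2,Mu0,Ld1,B1 rp0 wp1

reason(slot 2) = WAW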